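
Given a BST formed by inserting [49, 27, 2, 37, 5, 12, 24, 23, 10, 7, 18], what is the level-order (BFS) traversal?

Tree insertion order: [49, 27, 2, 37, 5, 12, 24, 23, 10, 7, 18]
Tree (level-order array): [49, 27, None, 2, 37, None, 5, None, None, None, 12, 10, 24, 7, None, 23, None, None, None, 18]
BFS from the root, enqueuing left then right child of each popped node:
  queue [49] -> pop 49, enqueue [27], visited so far: [49]
  queue [27] -> pop 27, enqueue [2, 37], visited so far: [49, 27]
  queue [2, 37] -> pop 2, enqueue [5], visited so far: [49, 27, 2]
  queue [37, 5] -> pop 37, enqueue [none], visited so far: [49, 27, 2, 37]
  queue [5] -> pop 5, enqueue [12], visited so far: [49, 27, 2, 37, 5]
  queue [12] -> pop 12, enqueue [10, 24], visited so far: [49, 27, 2, 37, 5, 12]
  queue [10, 24] -> pop 10, enqueue [7], visited so far: [49, 27, 2, 37, 5, 12, 10]
  queue [24, 7] -> pop 24, enqueue [23], visited so far: [49, 27, 2, 37, 5, 12, 10, 24]
  queue [7, 23] -> pop 7, enqueue [none], visited so far: [49, 27, 2, 37, 5, 12, 10, 24, 7]
  queue [23] -> pop 23, enqueue [18], visited so far: [49, 27, 2, 37, 5, 12, 10, 24, 7, 23]
  queue [18] -> pop 18, enqueue [none], visited so far: [49, 27, 2, 37, 5, 12, 10, 24, 7, 23, 18]
Result: [49, 27, 2, 37, 5, 12, 10, 24, 7, 23, 18]


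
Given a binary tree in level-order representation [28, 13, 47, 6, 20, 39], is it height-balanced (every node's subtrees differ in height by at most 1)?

Tree (level-order array): [28, 13, 47, 6, 20, 39]
Definition: a tree is height-balanced if, at every node, |h(left) - h(right)| <= 1 (empty subtree has height -1).
Bottom-up per-node check:
  node 6: h_left=-1, h_right=-1, diff=0 [OK], height=0
  node 20: h_left=-1, h_right=-1, diff=0 [OK], height=0
  node 13: h_left=0, h_right=0, diff=0 [OK], height=1
  node 39: h_left=-1, h_right=-1, diff=0 [OK], height=0
  node 47: h_left=0, h_right=-1, diff=1 [OK], height=1
  node 28: h_left=1, h_right=1, diff=0 [OK], height=2
All nodes satisfy the balance condition.
Result: Balanced


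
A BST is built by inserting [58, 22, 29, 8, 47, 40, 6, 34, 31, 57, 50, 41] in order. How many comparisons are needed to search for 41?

Search path for 41: 58 -> 22 -> 29 -> 47 -> 40 -> 41
Found: True
Comparisons: 6


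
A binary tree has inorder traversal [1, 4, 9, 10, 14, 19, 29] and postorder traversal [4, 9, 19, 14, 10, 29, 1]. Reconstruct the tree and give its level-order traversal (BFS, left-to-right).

Inorder:   [1, 4, 9, 10, 14, 19, 29]
Postorder: [4, 9, 19, 14, 10, 29, 1]
Algorithm: postorder visits root last, so walk postorder right-to-left;
each value is the root of the current inorder slice — split it at that
value, recurse on the right subtree first, then the left.
Recursive splits:
  root=1; inorder splits into left=[], right=[4, 9, 10, 14, 19, 29]
  root=29; inorder splits into left=[4, 9, 10, 14, 19], right=[]
  root=10; inorder splits into left=[4, 9], right=[14, 19]
  root=14; inorder splits into left=[], right=[19]
  root=19; inorder splits into left=[], right=[]
  root=9; inorder splits into left=[4], right=[]
  root=4; inorder splits into left=[], right=[]
Reconstructed level-order: [1, 29, 10, 9, 14, 4, 19]


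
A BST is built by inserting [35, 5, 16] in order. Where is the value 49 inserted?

Starting tree (level order): [35, 5, None, None, 16]
Insertion path: 35
Result: insert 49 as right child of 35
Final tree (level order): [35, 5, 49, None, 16]


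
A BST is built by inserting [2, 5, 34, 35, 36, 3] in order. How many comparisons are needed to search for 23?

Search path for 23: 2 -> 5 -> 34
Found: False
Comparisons: 3


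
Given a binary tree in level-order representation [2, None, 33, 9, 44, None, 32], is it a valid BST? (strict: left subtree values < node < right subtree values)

Level-order array: [2, None, 33, 9, 44, None, 32]
Validate using subtree bounds (lo, hi): at each node, require lo < value < hi,
then recurse left with hi=value and right with lo=value.
Preorder trace (stopping at first violation):
  at node 2 with bounds (-inf, +inf): OK
  at node 33 with bounds (2, +inf): OK
  at node 9 with bounds (2, 33): OK
  at node 32 with bounds (9, 33): OK
  at node 44 with bounds (33, +inf): OK
No violation found at any node.
Result: Valid BST


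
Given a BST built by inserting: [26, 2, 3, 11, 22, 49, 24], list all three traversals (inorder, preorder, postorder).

Tree insertion order: [26, 2, 3, 11, 22, 49, 24]
Tree (level-order array): [26, 2, 49, None, 3, None, None, None, 11, None, 22, None, 24]
Inorder (L, root, R): [2, 3, 11, 22, 24, 26, 49]
Preorder (root, L, R): [26, 2, 3, 11, 22, 24, 49]
Postorder (L, R, root): [24, 22, 11, 3, 2, 49, 26]


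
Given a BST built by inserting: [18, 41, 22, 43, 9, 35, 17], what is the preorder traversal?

Tree insertion order: [18, 41, 22, 43, 9, 35, 17]
Tree (level-order array): [18, 9, 41, None, 17, 22, 43, None, None, None, 35]
Preorder traversal: [18, 9, 17, 41, 22, 35, 43]


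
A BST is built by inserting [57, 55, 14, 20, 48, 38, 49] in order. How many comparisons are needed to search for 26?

Search path for 26: 57 -> 55 -> 14 -> 20 -> 48 -> 38
Found: False
Comparisons: 6


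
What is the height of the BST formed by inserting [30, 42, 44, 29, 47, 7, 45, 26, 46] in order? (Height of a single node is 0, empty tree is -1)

Insertion order: [30, 42, 44, 29, 47, 7, 45, 26, 46]
Tree (level-order array): [30, 29, 42, 7, None, None, 44, None, 26, None, 47, None, None, 45, None, None, 46]
Compute height bottom-up (empty subtree = -1):
  height(26) = 1 + max(-1, -1) = 0
  height(7) = 1 + max(-1, 0) = 1
  height(29) = 1 + max(1, -1) = 2
  height(46) = 1 + max(-1, -1) = 0
  height(45) = 1 + max(-1, 0) = 1
  height(47) = 1 + max(1, -1) = 2
  height(44) = 1 + max(-1, 2) = 3
  height(42) = 1 + max(-1, 3) = 4
  height(30) = 1 + max(2, 4) = 5
Height = 5


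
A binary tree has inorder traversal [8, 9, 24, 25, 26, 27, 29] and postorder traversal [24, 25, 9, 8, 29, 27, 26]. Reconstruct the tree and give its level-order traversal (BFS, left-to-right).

Inorder:   [8, 9, 24, 25, 26, 27, 29]
Postorder: [24, 25, 9, 8, 29, 27, 26]
Algorithm: postorder visits root last, so walk postorder right-to-left;
each value is the root of the current inorder slice — split it at that
value, recurse on the right subtree first, then the left.
Recursive splits:
  root=26; inorder splits into left=[8, 9, 24, 25], right=[27, 29]
  root=27; inorder splits into left=[], right=[29]
  root=29; inorder splits into left=[], right=[]
  root=8; inorder splits into left=[], right=[9, 24, 25]
  root=9; inorder splits into left=[], right=[24, 25]
  root=25; inorder splits into left=[24], right=[]
  root=24; inorder splits into left=[], right=[]
Reconstructed level-order: [26, 8, 27, 9, 29, 25, 24]


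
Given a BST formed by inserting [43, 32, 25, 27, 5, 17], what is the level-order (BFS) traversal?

Tree insertion order: [43, 32, 25, 27, 5, 17]
Tree (level-order array): [43, 32, None, 25, None, 5, 27, None, 17]
BFS from the root, enqueuing left then right child of each popped node:
  queue [43] -> pop 43, enqueue [32], visited so far: [43]
  queue [32] -> pop 32, enqueue [25], visited so far: [43, 32]
  queue [25] -> pop 25, enqueue [5, 27], visited so far: [43, 32, 25]
  queue [5, 27] -> pop 5, enqueue [17], visited so far: [43, 32, 25, 5]
  queue [27, 17] -> pop 27, enqueue [none], visited so far: [43, 32, 25, 5, 27]
  queue [17] -> pop 17, enqueue [none], visited so far: [43, 32, 25, 5, 27, 17]
Result: [43, 32, 25, 5, 27, 17]


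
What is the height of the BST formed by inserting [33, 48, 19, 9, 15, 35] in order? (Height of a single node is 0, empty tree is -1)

Insertion order: [33, 48, 19, 9, 15, 35]
Tree (level-order array): [33, 19, 48, 9, None, 35, None, None, 15]
Compute height bottom-up (empty subtree = -1):
  height(15) = 1 + max(-1, -1) = 0
  height(9) = 1 + max(-1, 0) = 1
  height(19) = 1 + max(1, -1) = 2
  height(35) = 1 + max(-1, -1) = 0
  height(48) = 1 + max(0, -1) = 1
  height(33) = 1 + max(2, 1) = 3
Height = 3


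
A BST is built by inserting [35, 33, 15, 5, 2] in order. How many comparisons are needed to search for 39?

Search path for 39: 35
Found: False
Comparisons: 1


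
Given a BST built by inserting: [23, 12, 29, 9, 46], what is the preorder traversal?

Tree insertion order: [23, 12, 29, 9, 46]
Tree (level-order array): [23, 12, 29, 9, None, None, 46]
Preorder traversal: [23, 12, 9, 29, 46]


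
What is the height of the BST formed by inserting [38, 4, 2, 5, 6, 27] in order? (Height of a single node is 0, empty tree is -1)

Insertion order: [38, 4, 2, 5, 6, 27]
Tree (level-order array): [38, 4, None, 2, 5, None, None, None, 6, None, 27]
Compute height bottom-up (empty subtree = -1):
  height(2) = 1 + max(-1, -1) = 0
  height(27) = 1 + max(-1, -1) = 0
  height(6) = 1 + max(-1, 0) = 1
  height(5) = 1 + max(-1, 1) = 2
  height(4) = 1 + max(0, 2) = 3
  height(38) = 1 + max(3, -1) = 4
Height = 4


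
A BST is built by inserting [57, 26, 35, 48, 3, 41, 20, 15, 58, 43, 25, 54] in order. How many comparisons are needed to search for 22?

Search path for 22: 57 -> 26 -> 3 -> 20 -> 25
Found: False
Comparisons: 5


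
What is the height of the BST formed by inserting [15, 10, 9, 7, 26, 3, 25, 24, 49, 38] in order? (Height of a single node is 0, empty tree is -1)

Insertion order: [15, 10, 9, 7, 26, 3, 25, 24, 49, 38]
Tree (level-order array): [15, 10, 26, 9, None, 25, 49, 7, None, 24, None, 38, None, 3]
Compute height bottom-up (empty subtree = -1):
  height(3) = 1 + max(-1, -1) = 0
  height(7) = 1 + max(0, -1) = 1
  height(9) = 1 + max(1, -1) = 2
  height(10) = 1 + max(2, -1) = 3
  height(24) = 1 + max(-1, -1) = 0
  height(25) = 1 + max(0, -1) = 1
  height(38) = 1 + max(-1, -1) = 0
  height(49) = 1 + max(0, -1) = 1
  height(26) = 1 + max(1, 1) = 2
  height(15) = 1 + max(3, 2) = 4
Height = 4


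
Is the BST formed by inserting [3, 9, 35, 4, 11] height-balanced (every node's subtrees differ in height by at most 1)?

Tree (level-order array): [3, None, 9, 4, 35, None, None, 11]
Definition: a tree is height-balanced if, at every node, |h(left) - h(right)| <= 1 (empty subtree has height -1).
Bottom-up per-node check:
  node 4: h_left=-1, h_right=-1, diff=0 [OK], height=0
  node 11: h_left=-1, h_right=-1, diff=0 [OK], height=0
  node 35: h_left=0, h_right=-1, diff=1 [OK], height=1
  node 9: h_left=0, h_right=1, diff=1 [OK], height=2
  node 3: h_left=-1, h_right=2, diff=3 [FAIL (|-1-2|=3 > 1)], height=3
Node 3 violates the condition: |-1 - 2| = 3 > 1.
Result: Not balanced


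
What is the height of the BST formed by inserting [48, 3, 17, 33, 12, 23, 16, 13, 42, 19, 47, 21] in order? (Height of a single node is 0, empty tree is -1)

Insertion order: [48, 3, 17, 33, 12, 23, 16, 13, 42, 19, 47, 21]
Tree (level-order array): [48, 3, None, None, 17, 12, 33, None, 16, 23, 42, 13, None, 19, None, None, 47, None, None, None, 21]
Compute height bottom-up (empty subtree = -1):
  height(13) = 1 + max(-1, -1) = 0
  height(16) = 1 + max(0, -1) = 1
  height(12) = 1 + max(-1, 1) = 2
  height(21) = 1 + max(-1, -1) = 0
  height(19) = 1 + max(-1, 0) = 1
  height(23) = 1 + max(1, -1) = 2
  height(47) = 1 + max(-1, -1) = 0
  height(42) = 1 + max(-1, 0) = 1
  height(33) = 1 + max(2, 1) = 3
  height(17) = 1 + max(2, 3) = 4
  height(3) = 1 + max(-1, 4) = 5
  height(48) = 1 + max(5, -1) = 6
Height = 6


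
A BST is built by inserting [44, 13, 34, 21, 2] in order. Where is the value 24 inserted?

Starting tree (level order): [44, 13, None, 2, 34, None, None, 21]
Insertion path: 44 -> 13 -> 34 -> 21
Result: insert 24 as right child of 21
Final tree (level order): [44, 13, None, 2, 34, None, None, 21, None, None, 24]


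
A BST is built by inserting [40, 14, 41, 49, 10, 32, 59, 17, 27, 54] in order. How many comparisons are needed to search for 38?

Search path for 38: 40 -> 14 -> 32
Found: False
Comparisons: 3


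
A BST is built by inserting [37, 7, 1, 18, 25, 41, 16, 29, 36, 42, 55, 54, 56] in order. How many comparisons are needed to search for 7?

Search path for 7: 37 -> 7
Found: True
Comparisons: 2


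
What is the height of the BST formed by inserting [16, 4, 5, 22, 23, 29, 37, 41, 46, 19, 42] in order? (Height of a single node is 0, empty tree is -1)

Insertion order: [16, 4, 5, 22, 23, 29, 37, 41, 46, 19, 42]
Tree (level-order array): [16, 4, 22, None, 5, 19, 23, None, None, None, None, None, 29, None, 37, None, 41, None, 46, 42]
Compute height bottom-up (empty subtree = -1):
  height(5) = 1 + max(-1, -1) = 0
  height(4) = 1 + max(-1, 0) = 1
  height(19) = 1 + max(-1, -1) = 0
  height(42) = 1 + max(-1, -1) = 0
  height(46) = 1 + max(0, -1) = 1
  height(41) = 1 + max(-1, 1) = 2
  height(37) = 1 + max(-1, 2) = 3
  height(29) = 1 + max(-1, 3) = 4
  height(23) = 1 + max(-1, 4) = 5
  height(22) = 1 + max(0, 5) = 6
  height(16) = 1 + max(1, 6) = 7
Height = 7


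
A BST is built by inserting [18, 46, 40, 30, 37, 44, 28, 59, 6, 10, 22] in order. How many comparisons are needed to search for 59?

Search path for 59: 18 -> 46 -> 59
Found: True
Comparisons: 3


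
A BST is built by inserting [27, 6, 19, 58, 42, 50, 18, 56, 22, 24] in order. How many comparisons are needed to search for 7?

Search path for 7: 27 -> 6 -> 19 -> 18
Found: False
Comparisons: 4


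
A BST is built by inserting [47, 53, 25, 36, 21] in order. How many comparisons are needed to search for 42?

Search path for 42: 47 -> 25 -> 36
Found: False
Comparisons: 3


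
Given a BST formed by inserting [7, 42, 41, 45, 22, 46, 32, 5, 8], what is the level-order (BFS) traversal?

Tree insertion order: [7, 42, 41, 45, 22, 46, 32, 5, 8]
Tree (level-order array): [7, 5, 42, None, None, 41, 45, 22, None, None, 46, 8, 32]
BFS from the root, enqueuing left then right child of each popped node:
  queue [7] -> pop 7, enqueue [5, 42], visited so far: [7]
  queue [5, 42] -> pop 5, enqueue [none], visited so far: [7, 5]
  queue [42] -> pop 42, enqueue [41, 45], visited so far: [7, 5, 42]
  queue [41, 45] -> pop 41, enqueue [22], visited so far: [7, 5, 42, 41]
  queue [45, 22] -> pop 45, enqueue [46], visited so far: [7, 5, 42, 41, 45]
  queue [22, 46] -> pop 22, enqueue [8, 32], visited so far: [7, 5, 42, 41, 45, 22]
  queue [46, 8, 32] -> pop 46, enqueue [none], visited so far: [7, 5, 42, 41, 45, 22, 46]
  queue [8, 32] -> pop 8, enqueue [none], visited so far: [7, 5, 42, 41, 45, 22, 46, 8]
  queue [32] -> pop 32, enqueue [none], visited so far: [7, 5, 42, 41, 45, 22, 46, 8, 32]
Result: [7, 5, 42, 41, 45, 22, 46, 8, 32]


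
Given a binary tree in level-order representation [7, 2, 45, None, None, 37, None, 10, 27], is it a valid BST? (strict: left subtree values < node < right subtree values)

Level-order array: [7, 2, 45, None, None, 37, None, 10, 27]
Validate using subtree bounds (lo, hi): at each node, require lo < value < hi,
then recurse left with hi=value and right with lo=value.
Preorder trace (stopping at first violation):
  at node 7 with bounds (-inf, +inf): OK
  at node 2 with bounds (-inf, 7): OK
  at node 45 with bounds (7, +inf): OK
  at node 37 with bounds (7, 45): OK
  at node 10 with bounds (7, 37): OK
  at node 27 with bounds (37, 45): VIOLATION
Node 27 violates its bound: not (37 < 27 < 45).
Result: Not a valid BST


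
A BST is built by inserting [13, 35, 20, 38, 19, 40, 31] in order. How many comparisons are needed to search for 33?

Search path for 33: 13 -> 35 -> 20 -> 31
Found: False
Comparisons: 4


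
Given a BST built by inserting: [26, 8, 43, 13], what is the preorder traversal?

Tree insertion order: [26, 8, 43, 13]
Tree (level-order array): [26, 8, 43, None, 13]
Preorder traversal: [26, 8, 13, 43]


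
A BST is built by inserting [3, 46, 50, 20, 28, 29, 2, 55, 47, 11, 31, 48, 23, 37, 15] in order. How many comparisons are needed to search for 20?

Search path for 20: 3 -> 46 -> 20
Found: True
Comparisons: 3


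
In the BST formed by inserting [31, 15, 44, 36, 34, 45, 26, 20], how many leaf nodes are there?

Tree built from: [31, 15, 44, 36, 34, 45, 26, 20]
Tree (level-order array): [31, 15, 44, None, 26, 36, 45, 20, None, 34]
Rule: A leaf has 0 children.
Per-node child counts:
  node 31: 2 child(ren)
  node 15: 1 child(ren)
  node 26: 1 child(ren)
  node 20: 0 child(ren)
  node 44: 2 child(ren)
  node 36: 1 child(ren)
  node 34: 0 child(ren)
  node 45: 0 child(ren)
Matching nodes: [20, 34, 45]
Count of leaf nodes: 3


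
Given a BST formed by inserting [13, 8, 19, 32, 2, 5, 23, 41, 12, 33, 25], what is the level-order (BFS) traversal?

Tree insertion order: [13, 8, 19, 32, 2, 5, 23, 41, 12, 33, 25]
Tree (level-order array): [13, 8, 19, 2, 12, None, 32, None, 5, None, None, 23, 41, None, None, None, 25, 33]
BFS from the root, enqueuing left then right child of each popped node:
  queue [13] -> pop 13, enqueue [8, 19], visited so far: [13]
  queue [8, 19] -> pop 8, enqueue [2, 12], visited so far: [13, 8]
  queue [19, 2, 12] -> pop 19, enqueue [32], visited so far: [13, 8, 19]
  queue [2, 12, 32] -> pop 2, enqueue [5], visited so far: [13, 8, 19, 2]
  queue [12, 32, 5] -> pop 12, enqueue [none], visited so far: [13, 8, 19, 2, 12]
  queue [32, 5] -> pop 32, enqueue [23, 41], visited so far: [13, 8, 19, 2, 12, 32]
  queue [5, 23, 41] -> pop 5, enqueue [none], visited so far: [13, 8, 19, 2, 12, 32, 5]
  queue [23, 41] -> pop 23, enqueue [25], visited so far: [13, 8, 19, 2, 12, 32, 5, 23]
  queue [41, 25] -> pop 41, enqueue [33], visited so far: [13, 8, 19, 2, 12, 32, 5, 23, 41]
  queue [25, 33] -> pop 25, enqueue [none], visited so far: [13, 8, 19, 2, 12, 32, 5, 23, 41, 25]
  queue [33] -> pop 33, enqueue [none], visited so far: [13, 8, 19, 2, 12, 32, 5, 23, 41, 25, 33]
Result: [13, 8, 19, 2, 12, 32, 5, 23, 41, 25, 33]


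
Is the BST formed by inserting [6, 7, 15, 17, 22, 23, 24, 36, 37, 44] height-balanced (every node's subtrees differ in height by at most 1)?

Tree (level-order array): [6, None, 7, None, 15, None, 17, None, 22, None, 23, None, 24, None, 36, None, 37, None, 44]
Definition: a tree is height-balanced if, at every node, |h(left) - h(right)| <= 1 (empty subtree has height -1).
Bottom-up per-node check:
  node 44: h_left=-1, h_right=-1, diff=0 [OK], height=0
  node 37: h_left=-1, h_right=0, diff=1 [OK], height=1
  node 36: h_left=-1, h_right=1, diff=2 [FAIL (|-1-1|=2 > 1)], height=2
  node 24: h_left=-1, h_right=2, diff=3 [FAIL (|-1-2|=3 > 1)], height=3
  node 23: h_left=-1, h_right=3, diff=4 [FAIL (|-1-3|=4 > 1)], height=4
  node 22: h_left=-1, h_right=4, diff=5 [FAIL (|-1-4|=5 > 1)], height=5
  node 17: h_left=-1, h_right=5, diff=6 [FAIL (|-1-5|=6 > 1)], height=6
  node 15: h_left=-1, h_right=6, diff=7 [FAIL (|-1-6|=7 > 1)], height=7
  node 7: h_left=-1, h_right=7, diff=8 [FAIL (|-1-7|=8 > 1)], height=8
  node 6: h_left=-1, h_right=8, diff=9 [FAIL (|-1-8|=9 > 1)], height=9
Node 36 violates the condition: |-1 - 1| = 2 > 1.
Result: Not balanced


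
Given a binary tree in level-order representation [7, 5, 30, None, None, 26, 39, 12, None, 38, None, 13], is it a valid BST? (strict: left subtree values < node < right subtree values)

Level-order array: [7, 5, 30, None, None, 26, 39, 12, None, 38, None, 13]
Validate using subtree bounds (lo, hi): at each node, require lo < value < hi,
then recurse left with hi=value and right with lo=value.
Preorder trace (stopping at first violation):
  at node 7 with bounds (-inf, +inf): OK
  at node 5 with bounds (-inf, 7): OK
  at node 30 with bounds (7, +inf): OK
  at node 26 with bounds (7, 30): OK
  at node 12 with bounds (7, 26): OK
  at node 13 with bounds (7, 12): VIOLATION
Node 13 violates its bound: not (7 < 13 < 12).
Result: Not a valid BST


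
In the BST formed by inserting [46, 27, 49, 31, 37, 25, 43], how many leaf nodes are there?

Tree built from: [46, 27, 49, 31, 37, 25, 43]
Tree (level-order array): [46, 27, 49, 25, 31, None, None, None, None, None, 37, None, 43]
Rule: A leaf has 0 children.
Per-node child counts:
  node 46: 2 child(ren)
  node 27: 2 child(ren)
  node 25: 0 child(ren)
  node 31: 1 child(ren)
  node 37: 1 child(ren)
  node 43: 0 child(ren)
  node 49: 0 child(ren)
Matching nodes: [25, 43, 49]
Count of leaf nodes: 3


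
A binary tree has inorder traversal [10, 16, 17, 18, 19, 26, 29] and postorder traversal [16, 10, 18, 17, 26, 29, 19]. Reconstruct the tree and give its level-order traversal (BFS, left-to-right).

Inorder:   [10, 16, 17, 18, 19, 26, 29]
Postorder: [16, 10, 18, 17, 26, 29, 19]
Algorithm: postorder visits root last, so walk postorder right-to-left;
each value is the root of the current inorder slice — split it at that
value, recurse on the right subtree first, then the left.
Recursive splits:
  root=19; inorder splits into left=[10, 16, 17, 18], right=[26, 29]
  root=29; inorder splits into left=[26], right=[]
  root=26; inorder splits into left=[], right=[]
  root=17; inorder splits into left=[10, 16], right=[18]
  root=18; inorder splits into left=[], right=[]
  root=10; inorder splits into left=[], right=[16]
  root=16; inorder splits into left=[], right=[]
Reconstructed level-order: [19, 17, 29, 10, 18, 26, 16]


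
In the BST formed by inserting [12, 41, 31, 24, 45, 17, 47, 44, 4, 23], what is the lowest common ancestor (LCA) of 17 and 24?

Tree insertion order: [12, 41, 31, 24, 45, 17, 47, 44, 4, 23]
Tree (level-order array): [12, 4, 41, None, None, 31, 45, 24, None, 44, 47, 17, None, None, None, None, None, None, 23]
In a BST, the LCA of p=17, q=24 is the first node v on the
root-to-leaf path with p <= v <= q (go left if both < v, right if both > v).
Walk from root:
  at 12: both 17 and 24 > 12, go right
  at 41: both 17 and 24 < 41, go left
  at 31: both 17 and 24 < 31, go left
  at 24: 17 <= 24 <= 24, this is the LCA
LCA = 24


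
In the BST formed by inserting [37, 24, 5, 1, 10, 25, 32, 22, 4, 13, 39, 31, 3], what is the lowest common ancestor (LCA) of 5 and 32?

Tree insertion order: [37, 24, 5, 1, 10, 25, 32, 22, 4, 13, 39, 31, 3]
Tree (level-order array): [37, 24, 39, 5, 25, None, None, 1, 10, None, 32, None, 4, None, 22, 31, None, 3, None, 13]
In a BST, the LCA of p=5, q=32 is the first node v on the
root-to-leaf path with p <= v <= q (go left if both < v, right if both > v).
Walk from root:
  at 37: both 5 and 32 < 37, go left
  at 24: 5 <= 24 <= 32, this is the LCA
LCA = 24


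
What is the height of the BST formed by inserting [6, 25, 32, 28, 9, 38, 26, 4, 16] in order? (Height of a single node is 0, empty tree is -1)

Insertion order: [6, 25, 32, 28, 9, 38, 26, 4, 16]
Tree (level-order array): [6, 4, 25, None, None, 9, 32, None, 16, 28, 38, None, None, 26]
Compute height bottom-up (empty subtree = -1):
  height(4) = 1 + max(-1, -1) = 0
  height(16) = 1 + max(-1, -1) = 0
  height(9) = 1 + max(-1, 0) = 1
  height(26) = 1 + max(-1, -1) = 0
  height(28) = 1 + max(0, -1) = 1
  height(38) = 1 + max(-1, -1) = 0
  height(32) = 1 + max(1, 0) = 2
  height(25) = 1 + max(1, 2) = 3
  height(6) = 1 + max(0, 3) = 4
Height = 4


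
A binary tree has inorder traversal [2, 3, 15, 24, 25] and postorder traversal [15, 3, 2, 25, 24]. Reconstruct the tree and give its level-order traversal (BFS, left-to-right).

Inorder:   [2, 3, 15, 24, 25]
Postorder: [15, 3, 2, 25, 24]
Algorithm: postorder visits root last, so walk postorder right-to-left;
each value is the root of the current inorder slice — split it at that
value, recurse on the right subtree first, then the left.
Recursive splits:
  root=24; inorder splits into left=[2, 3, 15], right=[25]
  root=25; inorder splits into left=[], right=[]
  root=2; inorder splits into left=[], right=[3, 15]
  root=3; inorder splits into left=[], right=[15]
  root=15; inorder splits into left=[], right=[]
Reconstructed level-order: [24, 2, 25, 3, 15]


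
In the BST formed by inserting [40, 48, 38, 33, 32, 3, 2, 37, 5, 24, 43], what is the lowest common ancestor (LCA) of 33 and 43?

Tree insertion order: [40, 48, 38, 33, 32, 3, 2, 37, 5, 24, 43]
Tree (level-order array): [40, 38, 48, 33, None, 43, None, 32, 37, None, None, 3, None, None, None, 2, 5, None, None, None, 24]
In a BST, the LCA of p=33, q=43 is the first node v on the
root-to-leaf path with p <= v <= q (go left if both < v, right if both > v).
Walk from root:
  at 40: 33 <= 40 <= 43, this is the LCA
LCA = 40


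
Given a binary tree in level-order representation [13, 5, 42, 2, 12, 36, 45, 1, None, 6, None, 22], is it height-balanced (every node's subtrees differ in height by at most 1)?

Tree (level-order array): [13, 5, 42, 2, 12, 36, 45, 1, None, 6, None, 22]
Definition: a tree is height-balanced if, at every node, |h(left) - h(right)| <= 1 (empty subtree has height -1).
Bottom-up per-node check:
  node 1: h_left=-1, h_right=-1, diff=0 [OK], height=0
  node 2: h_left=0, h_right=-1, diff=1 [OK], height=1
  node 6: h_left=-1, h_right=-1, diff=0 [OK], height=0
  node 12: h_left=0, h_right=-1, diff=1 [OK], height=1
  node 5: h_left=1, h_right=1, diff=0 [OK], height=2
  node 22: h_left=-1, h_right=-1, diff=0 [OK], height=0
  node 36: h_left=0, h_right=-1, diff=1 [OK], height=1
  node 45: h_left=-1, h_right=-1, diff=0 [OK], height=0
  node 42: h_left=1, h_right=0, diff=1 [OK], height=2
  node 13: h_left=2, h_right=2, diff=0 [OK], height=3
All nodes satisfy the balance condition.
Result: Balanced


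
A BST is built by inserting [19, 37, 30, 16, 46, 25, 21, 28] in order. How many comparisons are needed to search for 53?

Search path for 53: 19 -> 37 -> 46
Found: False
Comparisons: 3


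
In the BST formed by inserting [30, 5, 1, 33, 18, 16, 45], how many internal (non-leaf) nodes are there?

Tree built from: [30, 5, 1, 33, 18, 16, 45]
Tree (level-order array): [30, 5, 33, 1, 18, None, 45, None, None, 16]
Rule: An internal node has at least one child.
Per-node child counts:
  node 30: 2 child(ren)
  node 5: 2 child(ren)
  node 1: 0 child(ren)
  node 18: 1 child(ren)
  node 16: 0 child(ren)
  node 33: 1 child(ren)
  node 45: 0 child(ren)
Matching nodes: [30, 5, 18, 33]
Count of internal (non-leaf) nodes: 4


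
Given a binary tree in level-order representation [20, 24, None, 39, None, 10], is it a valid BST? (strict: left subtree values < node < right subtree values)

Level-order array: [20, 24, None, 39, None, 10]
Validate using subtree bounds (lo, hi): at each node, require lo < value < hi,
then recurse left with hi=value and right with lo=value.
Preorder trace (stopping at first violation):
  at node 20 with bounds (-inf, +inf): OK
  at node 24 with bounds (-inf, 20): VIOLATION
Node 24 violates its bound: not (-inf < 24 < 20).
Result: Not a valid BST


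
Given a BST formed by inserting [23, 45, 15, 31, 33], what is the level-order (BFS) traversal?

Tree insertion order: [23, 45, 15, 31, 33]
Tree (level-order array): [23, 15, 45, None, None, 31, None, None, 33]
BFS from the root, enqueuing left then right child of each popped node:
  queue [23] -> pop 23, enqueue [15, 45], visited so far: [23]
  queue [15, 45] -> pop 15, enqueue [none], visited so far: [23, 15]
  queue [45] -> pop 45, enqueue [31], visited so far: [23, 15, 45]
  queue [31] -> pop 31, enqueue [33], visited so far: [23, 15, 45, 31]
  queue [33] -> pop 33, enqueue [none], visited so far: [23, 15, 45, 31, 33]
Result: [23, 15, 45, 31, 33]


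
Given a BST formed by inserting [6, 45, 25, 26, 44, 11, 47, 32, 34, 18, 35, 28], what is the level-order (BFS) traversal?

Tree insertion order: [6, 45, 25, 26, 44, 11, 47, 32, 34, 18, 35, 28]
Tree (level-order array): [6, None, 45, 25, 47, 11, 26, None, None, None, 18, None, 44, None, None, 32, None, 28, 34, None, None, None, 35]
BFS from the root, enqueuing left then right child of each popped node:
  queue [6] -> pop 6, enqueue [45], visited so far: [6]
  queue [45] -> pop 45, enqueue [25, 47], visited so far: [6, 45]
  queue [25, 47] -> pop 25, enqueue [11, 26], visited so far: [6, 45, 25]
  queue [47, 11, 26] -> pop 47, enqueue [none], visited so far: [6, 45, 25, 47]
  queue [11, 26] -> pop 11, enqueue [18], visited so far: [6, 45, 25, 47, 11]
  queue [26, 18] -> pop 26, enqueue [44], visited so far: [6, 45, 25, 47, 11, 26]
  queue [18, 44] -> pop 18, enqueue [none], visited so far: [6, 45, 25, 47, 11, 26, 18]
  queue [44] -> pop 44, enqueue [32], visited so far: [6, 45, 25, 47, 11, 26, 18, 44]
  queue [32] -> pop 32, enqueue [28, 34], visited so far: [6, 45, 25, 47, 11, 26, 18, 44, 32]
  queue [28, 34] -> pop 28, enqueue [none], visited so far: [6, 45, 25, 47, 11, 26, 18, 44, 32, 28]
  queue [34] -> pop 34, enqueue [35], visited so far: [6, 45, 25, 47, 11, 26, 18, 44, 32, 28, 34]
  queue [35] -> pop 35, enqueue [none], visited so far: [6, 45, 25, 47, 11, 26, 18, 44, 32, 28, 34, 35]
Result: [6, 45, 25, 47, 11, 26, 18, 44, 32, 28, 34, 35]


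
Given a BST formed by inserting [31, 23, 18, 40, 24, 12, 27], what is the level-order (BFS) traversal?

Tree insertion order: [31, 23, 18, 40, 24, 12, 27]
Tree (level-order array): [31, 23, 40, 18, 24, None, None, 12, None, None, 27]
BFS from the root, enqueuing left then right child of each popped node:
  queue [31] -> pop 31, enqueue [23, 40], visited so far: [31]
  queue [23, 40] -> pop 23, enqueue [18, 24], visited so far: [31, 23]
  queue [40, 18, 24] -> pop 40, enqueue [none], visited so far: [31, 23, 40]
  queue [18, 24] -> pop 18, enqueue [12], visited so far: [31, 23, 40, 18]
  queue [24, 12] -> pop 24, enqueue [27], visited so far: [31, 23, 40, 18, 24]
  queue [12, 27] -> pop 12, enqueue [none], visited so far: [31, 23, 40, 18, 24, 12]
  queue [27] -> pop 27, enqueue [none], visited so far: [31, 23, 40, 18, 24, 12, 27]
Result: [31, 23, 40, 18, 24, 12, 27]


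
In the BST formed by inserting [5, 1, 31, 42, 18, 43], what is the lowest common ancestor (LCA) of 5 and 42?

Tree insertion order: [5, 1, 31, 42, 18, 43]
Tree (level-order array): [5, 1, 31, None, None, 18, 42, None, None, None, 43]
In a BST, the LCA of p=5, q=42 is the first node v on the
root-to-leaf path with p <= v <= q (go left if both < v, right if both > v).
Walk from root:
  at 5: 5 <= 5 <= 42, this is the LCA
LCA = 5


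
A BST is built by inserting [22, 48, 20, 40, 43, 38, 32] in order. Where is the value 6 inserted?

Starting tree (level order): [22, 20, 48, None, None, 40, None, 38, 43, 32]
Insertion path: 22 -> 20
Result: insert 6 as left child of 20
Final tree (level order): [22, 20, 48, 6, None, 40, None, None, None, 38, 43, 32]


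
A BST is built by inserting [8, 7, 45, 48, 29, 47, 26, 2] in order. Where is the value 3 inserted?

Starting tree (level order): [8, 7, 45, 2, None, 29, 48, None, None, 26, None, 47]
Insertion path: 8 -> 7 -> 2
Result: insert 3 as right child of 2
Final tree (level order): [8, 7, 45, 2, None, 29, 48, None, 3, 26, None, 47]


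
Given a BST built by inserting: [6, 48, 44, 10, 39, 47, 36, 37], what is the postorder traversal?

Tree insertion order: [6, 48, 44, 10, 39, 47, 36, 37]
Tree (level-order array): [6, None, 48, 44, None, 10, 47, None, 39, None, None, 36, None, None, 37]
Postorder traversal: [37, 36, 39, 10, 47, 44, 48, 6]


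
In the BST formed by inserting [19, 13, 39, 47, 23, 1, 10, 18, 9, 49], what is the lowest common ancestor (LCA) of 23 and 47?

Tree insertion order: [19, 13, 39, 47, 23, 1, 10, 18, 9, 49]
Tree (level-order array): [19, 13, 39, 1, 18, 23, 47, None, 10, None, None, None, None, None, 49, 9]
In a BST, the LCA of p=23, q=47 is the first node v on the
root-to-leaf path with p <= v <= q (go left if both < v, right if both > v).
Walk from root:
  at 19: both 23 and 47 > 19, go right
  at 39: 23 <= 39 <= 47, this is the LCA
LCA = 39


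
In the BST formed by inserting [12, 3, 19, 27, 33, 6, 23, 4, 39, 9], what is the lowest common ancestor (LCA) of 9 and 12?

Tree insertion order: [12, 3, 19, 27, 33, 6, 23, 4, 39, 9]
Tree (level-order array): [12, 3, 19, None, 6, None, 27, 4, 9, 23, 33, None, None, None, None, None, None, None, 39]
In a BST, the LCA of p=9, q=12 is the first node v on the
root-to-leaf path with p <= v <= q (go left if both < v, right if both > v).
Walk from root:
  at 12: 9 <= 12 <= 12, this is the LCA
LCA = 12


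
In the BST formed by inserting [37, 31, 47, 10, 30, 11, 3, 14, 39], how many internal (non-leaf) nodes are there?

Tree built from: [37, 31, 47, 10, 30, 11, 3, 14, 39]
Tree (level-order array): [37, 31, 47, 10, None, 39, None, 3, 30, None, None, None, None, 11, None, None, 14]
Rule: An internal node has at least one child.
Per-node child counts:
  node 37: 2 child(ren)
  node 31: 1 child(ren)
  node 10: 2 child(ren)
  node 3: 0 child(ren)
  node 30: 1 child(ren)
  node 11: 1 child(ren)
  node 14: 0 child(ren)
  node 47: 1 child(ren)
  node 39: 0 child(ren)
Matching nodes: [37, 31, 10, 30, 11, 47]
Count of internal (non-leaf) nodes: 6


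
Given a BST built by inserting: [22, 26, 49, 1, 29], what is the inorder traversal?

Tree insertion order: [22, 26, 49, 1, 29]
Tree (level-order array): [22, 1, 26, None, None, None, 49, 29]
Inorder traversal: [1, 22, 26, 29, 49]


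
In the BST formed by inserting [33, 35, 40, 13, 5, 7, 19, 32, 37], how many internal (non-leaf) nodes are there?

Tree built from: [33, 35, 40, 13, 5, 7, 19, 32, 37]
Tree (level-order array): [33, 13, 35, 5, 19, None, 40, None, 7, None, 32, 37]
Rule: An internal node has at least one child.
Per-node child counts:
  node 33: 2 child(ren)
  node 13: 2 child(ren)
  node 5: 1 child(ren)
  node 7: 0 child(ren)
  node 19: 1 child(ren)
  node 32: 0 child(ren)
  node 35: 1 child(ren)
  node 40: 1 child(ren)
  node 37: 0 child(ren)
Matching nodes: [33, 13, 5, 19, 35, 40]
Count of internal (non-leaf) nodes: 6


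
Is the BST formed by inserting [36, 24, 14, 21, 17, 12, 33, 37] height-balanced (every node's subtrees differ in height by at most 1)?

Tree (level-order array): [36, 24, 37, 14, 33, None, None, 12, 21, None, None, None, None, 17]
Definition: a tree is height-balanced if, at every node, |h(left) - h(right)| <= 1 (empty subtree has height -1).
Bottom-up per-node check:
  node 12: h_left=-1, h_right=-1, diff=0 [OK], height=0
  node 17: h_left=-1, h_right=-1, diff=0 [OK], height=0
  node 21: h_left=0, h_right=-1, diff=1 [OK], height=1
  node 14: h_left=0, h_right=1, diff=1 [OK], height=2
  node 33: h_left=-1, h_right=-1, diff=0 [OK], height=0
  node 24: h_left=2, h_right=0, diff=2 [FAIL (|2-0|=2 > 1)], height=3
  node 37: h_left=-1, h_right=-1, diff=0 [OK], height=0
  node 36: h_left=3, h_right=0, diff=3 [FAIL (|3-0|=3 > 1)], height=4
Node 24 violates the condition: |2 - 0| = 2 > 1.
Result: Not balanced


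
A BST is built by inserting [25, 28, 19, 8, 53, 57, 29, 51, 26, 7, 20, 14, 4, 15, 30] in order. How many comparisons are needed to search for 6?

Search path for 6: 25 -> 19 -> 8 -> 7 -> 4
Found: False
Comparisons: 5


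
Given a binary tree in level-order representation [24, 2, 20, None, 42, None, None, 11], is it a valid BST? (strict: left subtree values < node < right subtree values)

Level-order array: [24, 2, 20, None, 42, None, None, 11]
Validate using subtree bounds (lo, hi): at each node, require lo < value < hi,
then recurse left with hi=value and right with lo=value.
Preorder trace (stopping at first violation):
  at node 24 with bounds (-inf, +inf): OK
  at node 2 with bounds (-inf, 24): OK
  at node 42 with bounds (2, 24): VIOLATION
Node 42 violates its bound: not (2 < 42 < 24).
Result: Not a valid BST


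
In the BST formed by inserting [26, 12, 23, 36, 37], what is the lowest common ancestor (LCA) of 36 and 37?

Tree insertion order: [26, 12, 23, 36, 37]
Tree (level-order array): [26, 12, 36, None, 23, None, 37]
In a BST, the LCA of p=36, q=37 is the first node v on the
root-to-leaf path with p <= v <= q (go left if both < v, right if both > v).
Walk from root:
  at 26: both 36 and 37 > 26, go right
  at 36: 36 <= 36 <= 37, this is the LCA
LCA = 36


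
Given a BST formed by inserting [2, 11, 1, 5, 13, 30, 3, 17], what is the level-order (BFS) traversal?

Tree insertion order: [2, 11, 1, 5, 13, 30, 3, 17]
Tree (level-order array): [2, 1, 11, None, None, 5, 13, 3, None, None, 30, None, None, 17]
BFS from the root, enqueuing left then right child of each popped node:
  queue [2] -> pop 2, enqueue [1, 11], visited so far: [2]
  queue [1, 11] -> pop 1, enqueue [none], visited so far: [2, 1]
  queue [11] -> pop 11, enqueue [5, 13], visited so far: [2, 1, 11]
  queue [5, 13] -> pop 5, enqueue [3], visited so far: [2, 1, 11, 5]
  queue [13, 3] -> pop 13, enqueue [30], visited so far: [2, 1, 11, 5, 13]
  queue [3, 30] -> pop 3, enqueue [none], visited so far: [2, 1, 11, 5, 13, 3]
  queue [30] -> pop 30, enqueue [17], visited so far: [2, 1, 11, 5, 13, 3, 30]
  queue [17] -> pop 17, enqueue [none], visited so far: [2, 1, 11, 5, 13, 3, 30, 17]
Result: [2, 1, 11, 5, 13, 3, 30, 17]


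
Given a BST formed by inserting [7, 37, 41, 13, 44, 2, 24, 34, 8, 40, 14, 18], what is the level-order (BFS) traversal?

Tree insertion order: [7, 37, 41, 13, 44, 2, 24, 34, 8, 40, 14, 18]
Tree (level-order array): [7, 2, 37, None, None, 13, 41, 8, 24, 40, 44, None, None, 14, 34, None, None, None, None, None, 18]
BFS from the root, enqueuing left then right child of each popped node:
  queue [7] -> pop 7, enqueue [2, 37], visited so far: [7]
  queue [2, 37] -> pop 2, enqueue [none], visited so far: [7, 2]
  queue [37] -> pop 37, enqueue [13, 41], visited so far: [7, 2, 37]
  queue [13, 41] -> pop 13, enqueue [8, 24], visited so far: [7, 2, 37, 13]
  queue [41, 8, 24] -> pop 41, enqueue [40, 44], visited so far: [7, 2, 37, 13, 41]
  queue [8, 24, 40, 44] -> pop 8, enqueue [none], visited so far: [7, 2, 37, 13, 41, 8]
  queue [24, 40, 44] -> pop 24, enqueue [14, 34], visited so far: [7, 2, 37, 13, 41, 8, 24]
  queue [40, 44, 14, 34] -> pop 40, enqueue [none], visited so far: [7, 2, 37, 13, 41, 8, 24, 40]
  queue [44, 14, 34] -> pop 44, enqueue [none], visited so far: [7, 2, 37, 13, 41, 8, 24, 40, 44]
  queue [14, 34] -> pop 14, enqueue [18], visited so far: [7, 2, 37, 13, 41, 8, 24, 40, 44, 14]
  queue [34, 18] -> pop 34, enqueue [none], visited so far: [7, 2, 37, 13, 41, 8, 24, 40, 44, 14, 34]
  queue [18] -> pop 18, enqueue [none], visited so far: [7, 2, 37, 13, 41, 8, 24, 40, 44, 14, 34, 18]
Result: [7, 2, 37, 13, 41, 8, 24, 40, 44, 14, 34, 18]


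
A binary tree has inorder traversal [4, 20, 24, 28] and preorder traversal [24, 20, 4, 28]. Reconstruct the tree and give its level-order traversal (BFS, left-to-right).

Inorder:  [4, 20, 24, 28]
Preorder: [24, 20, 4, 28]
Algorithm: preorder visits root first, so consume preorder in order;
for each root, split the current inorder slice at that value into
left-subtree inorder and right-subtree inorder, then recurse.
Recursive splits:
  root=24; inorder splits into left=[4, 20], right=[28]
  root=20; inorder splits into left=[4], right=[]
  root=4; inorder splits into left=[], right=[]
  root=28; inorder splits into left=[], right=[]
Reconstructed level-order: [24, 20, 28, 4]


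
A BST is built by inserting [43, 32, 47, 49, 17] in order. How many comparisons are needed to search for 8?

Search path for 8: 43 -> 32 -> 17
Found: False
Comparisons: 3


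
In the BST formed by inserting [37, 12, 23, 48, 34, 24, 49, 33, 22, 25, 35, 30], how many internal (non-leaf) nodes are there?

Tree built from: [37, 12, 23, 48, 34, 24, 49, 33, 22, 25, 35, 30]
Tree (level-order array): [37, 12, 48, None, 23, None, 49, 22, 34, None, None, None, None, 24, 35, None, 33, None, None, 25, None, None, 30]
Rule: An internal node has at least one child.
Per-node child counts:
  node 37: 2 child(ren)
  node 12: 1 child(ren)
  node 23: 2 child(ren)
  node 22: 0 child(ren)
  node 34: 2 child(ren)
  node 24: 1 child(ren)
  node 33: 1 child(ren)
  node 25: 1 child(ren)
  node 30: 0 child(ren)
  node 35: 0 child(ren)
  node 48: 1 child(ren)
  node 49: 0 child(ren)
Matching nodes: [37, 12, 23, 34, 24, 33, 25, 48]
Count of internal (non-leaf) nodes: 8


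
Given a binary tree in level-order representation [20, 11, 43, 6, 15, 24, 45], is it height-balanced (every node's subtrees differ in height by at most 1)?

Tree (level-order array): [20, 11, 43, 6, 15, 24, 45]
Definition: a tree is height-balanced if, at every node, |h(left) - h(right)| <= 1 (empty subtree has height -1).
Bottom-up per-node check:
  node 6: h_left=-1, h_right=-1, diff=0 [OK], height=0
  node 15: h_left=-1, h_right=-1, diff=0 [OK], height=0
  node 11: h_left=0, h_right=0, diff=0 [OK], height=1
  node 24: h_left=-1, h_right=-1, diff=0 [OK], height=0
  node 45: h_left=-1, h_right=-1, diff=0 [OK], height=0
  node 43: h_left=0, h_right=0, diff=0 [OK], height=1
  node 20: h_left=1, h_right=1, diff=0 [OK], height=2
All nodes satisfy the balance condition.
Result: Balanced
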